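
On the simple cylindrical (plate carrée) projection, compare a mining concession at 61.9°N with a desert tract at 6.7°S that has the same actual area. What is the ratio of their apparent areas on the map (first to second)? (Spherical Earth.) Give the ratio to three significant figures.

In the plate carrée (x = Rλ, y = Rφ), meridians are true-scale (h = 1) and parallels are stretched by k = sec φ.
Areal scale at 61.9°: h·k = 1.000 × 2.123 = 2.123.
Areal scale at 6.7°: h·k = 1.000 × 1.007 = 1.007.
Ratio = 2.123/1.007 ≈ 2.11.

2.11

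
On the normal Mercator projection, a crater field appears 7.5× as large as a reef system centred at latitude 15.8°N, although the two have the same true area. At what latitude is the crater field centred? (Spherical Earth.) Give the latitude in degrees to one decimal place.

On Mercator, (apparent₁)/(apparent₂) = sec²φ₁ / sec²φ₂ when true areas are equal.
cos²φ₂ / cos²φ₁ = 7.5  ⇒  cos φ₁ = cos 15.8° / √7.5 = 0.9622/2.739 = 0.3514.
φ₁ = arccos(0.3514) ≈ 69.4°.

69.4°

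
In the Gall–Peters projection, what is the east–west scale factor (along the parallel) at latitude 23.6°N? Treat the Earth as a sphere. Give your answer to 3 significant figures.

0.772

Gall–Peters is a cylindrical equal-area projection with standard parallels at ±45°. Cylindrical equal-area (φ₀ = 45°): h = cos φ / cos 45° along meridians, k = cos 45° / cos φ along parallels; h·k = 1.
k = cos 45° / cos 23.6° = 0.7071/0.9164 = 0.7716.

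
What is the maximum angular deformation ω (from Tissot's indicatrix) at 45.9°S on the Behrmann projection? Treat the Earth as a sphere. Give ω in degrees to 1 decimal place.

Behrmann is a cylindrical equal-area projection with standard parallels at ±30°. Cylindrical equal-area (φ₀ = 30°): h = cos φ / cos 30° along meridians, k = cos 30° / cos φ along parallels; h·k = 1.
At 45.9°: h = 0.8036, k = 1.244; principal scales a = 1.244, b = 0.8036.
sin(ω/2) = (a − b)/(a + b) = 0.4409/2.048 = 0.2153, so ω = 2 arcsin(0.2153) ≈ 24.9°.

24.9°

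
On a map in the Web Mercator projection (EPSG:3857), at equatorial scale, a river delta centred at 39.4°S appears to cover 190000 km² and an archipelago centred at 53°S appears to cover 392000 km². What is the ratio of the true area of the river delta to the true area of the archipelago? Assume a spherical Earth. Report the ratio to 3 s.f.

On Mercator the areal scale is sec²φ, so true area = apparent × cos²φ.
True area of river delta: 190000 × cos²(39.4°) = 190000 × 0.5971 = 113500 km².
True area of archipelago: 392000 × cos²(53°) = 392000 × 0.3622 = 142000 km².
Ratio = 113500 / 142000 ≈ 0.799.

0.799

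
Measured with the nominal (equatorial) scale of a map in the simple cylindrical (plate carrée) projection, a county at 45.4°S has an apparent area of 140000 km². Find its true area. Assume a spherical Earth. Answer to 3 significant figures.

98300 km²

For the equirectangular projection with φ₀ = 0 (plate carrée), h = 1 along meridians and k = sec φ along parallels.
Areal scale = h·k = 1 × sec φ; at 45.4°, h = 1.000, k = 1.424, so h·k = 1.424.
True area = apparent / (areal scale) = 140000 / 1.424 ≈ 98300 km².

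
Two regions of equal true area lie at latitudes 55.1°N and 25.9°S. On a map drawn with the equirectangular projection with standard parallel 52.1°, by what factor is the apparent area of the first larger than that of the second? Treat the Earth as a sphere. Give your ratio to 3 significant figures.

1.57

With standard parallel φ₀ = 52.1°, the equirectangular projection gives x = Rλ cos φ₀, y = Rφ, so h = 1 and k = cos 52.1° / cos φ.
Areal scale at 55.1°: h·k = 1.000 × 1.074 = 1.074.
Areal scale at 25.9°: h·k = 1.000 × 0.6829 = 0.6829.
Ratio = 1.074/0.6829 ≈ 1.57.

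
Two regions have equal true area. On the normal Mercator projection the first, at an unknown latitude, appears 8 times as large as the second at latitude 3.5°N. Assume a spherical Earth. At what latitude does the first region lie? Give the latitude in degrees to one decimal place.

On Mercator, (apparent₁)/(apparent₂) = sec²φ₁ / sec²φ₂ when true areas are equal.
cos²φ₂ / cos²φ₁ = 8  ⇒  cos φ₁ = cos 3.5° / √8 = 0.9981/2.828 = 0.3529.
φ₁ = arccos(0.3529) ≈ 69.3°.

69.3°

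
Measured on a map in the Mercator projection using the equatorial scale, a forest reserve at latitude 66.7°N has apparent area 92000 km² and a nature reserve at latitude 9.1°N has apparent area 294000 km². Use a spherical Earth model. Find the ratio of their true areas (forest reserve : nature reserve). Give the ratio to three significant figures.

0.0502

On Mercator the areal scale is sec²φ, so true area = apparent × cos²φ.
True area of forest reserve: 92000 × cos²(66.7°) = 92000 × 0.1565 = 14390 km².
True area of nature reserve: 294000 × cos²(9.1°) = 294000 × 0.9750 = 286600 km².
Ratio = 14390 / 286600 ≈ 0.0502.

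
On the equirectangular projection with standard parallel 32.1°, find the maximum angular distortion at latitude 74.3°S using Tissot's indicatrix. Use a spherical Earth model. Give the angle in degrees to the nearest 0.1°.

62.1°

In the equirectangular projection with standard parallel φ₀ = 32.1° (x = Rλ cos φ₀, y = Rφ), meridians are true-scale (h = 1) and the parallel scale is k = cos φ₀ / cos φ.
At 74.3°: h = 1.000, k = 3.131; principal scales a = 3.131, b = 1.000.
sin(ω/2) = (a − b)/(a + b) = 2.131/4.131 = 0.5158, so ω = 2 arcsin(0.5158) ≈ 62.1°.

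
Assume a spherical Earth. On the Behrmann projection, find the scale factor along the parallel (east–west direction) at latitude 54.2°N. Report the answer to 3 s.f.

1.48

The Behrmann projection is cylindrical equal-area with φ₀ = 30°. For cylindrical equal-area with standard parallel φ₀, h = cos φ / cos φ₀ and k = cos φ₀ / cos φ, so h·k = 1.
k = cos 30° / cos 54.2° = 0.8660/0.5850 = 1.480.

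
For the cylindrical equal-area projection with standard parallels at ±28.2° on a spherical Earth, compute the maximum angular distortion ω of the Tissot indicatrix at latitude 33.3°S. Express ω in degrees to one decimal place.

For cylindrical equal-area with standard parallel φ₀, h = cos φ / cos φ₀ and k = cos φ₀ / cos φ, so h·k = 1.
At 33.3°: h = 0.9484, k = 1.054; principal scales a = 1.054, b = 0.9484.
sin(ω/2) = (a − b)/(a + b) = 0.1061/2.003 = 0.05295, so ω = 2 arcsin(0.05295) ≈ 6.1°.

6.1°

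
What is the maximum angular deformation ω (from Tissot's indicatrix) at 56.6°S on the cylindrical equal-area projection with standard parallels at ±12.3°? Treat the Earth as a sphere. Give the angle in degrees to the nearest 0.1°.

62.4°

Cylindrical equal-area (φ₀ = 12.3°): h = cos φ / cos 12.3° along meridians, k = cos 12.3° / cos φ along parallels; h·k = 1.
At 56.6°: h = 0.5634, k = 1.775; principal scales a = 1.775, b = 0.5634.
sin(ω/2) = (a − b)/(a + b) = 1.211/2.338 = 0.5181, so ω = 2 arcsin(0.5181) ≈ 62.4°.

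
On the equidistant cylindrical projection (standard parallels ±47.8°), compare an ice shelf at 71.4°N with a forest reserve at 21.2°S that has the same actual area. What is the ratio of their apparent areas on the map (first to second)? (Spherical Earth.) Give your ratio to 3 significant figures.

2.92

With standard parallel φ₀ = 47.8°, the equirectangular projection gives x = Rλ cos φ₀, y = Rφ, so h = 1 and k = cos 47.8° / cos φ.
Areal scale at 71.4°: h·k = 1.000 × 2.106 = 2.106.
Areal scale at 21.2°: h·k = 1.000 × 0.7205 = 0.7205.
Ratio = 2.106/0.7205 ≈ 2.92.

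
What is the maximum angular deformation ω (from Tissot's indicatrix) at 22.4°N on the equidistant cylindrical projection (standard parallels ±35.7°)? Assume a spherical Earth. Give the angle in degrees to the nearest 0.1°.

7.4°

The equidistant cylindrical projection with φ₀ = 35.7° has h = 1 (meridians true) and k = cos φ₀ / cos φ along parallels.
At 22.4°: h = 1.000, k = 0.8784; principal scales a = 1.000, b = 0.8784.
sin(ω/2) = (a − b)/(a + b) = 0.1216/1.878 = 0.06476, so ω = 2 arcsin(0.06476) ≈ 7.4°.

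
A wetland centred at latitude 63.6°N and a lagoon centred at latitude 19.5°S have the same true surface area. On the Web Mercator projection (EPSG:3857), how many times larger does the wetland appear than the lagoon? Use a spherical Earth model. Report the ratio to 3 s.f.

4.49

Mercator is conformal with k = sec φ, so areal scale = k² = sec²φ.
At 63.6°: sec²(63.6°) = 1/0.4446² = 5.058.
At 19.5°: sec²(19.5°) = 1/0.9426² = 1.125.
Ratio = 5.058/1.125 = cos²(19.5°)/cos²(63.6°) ≈ 4.49.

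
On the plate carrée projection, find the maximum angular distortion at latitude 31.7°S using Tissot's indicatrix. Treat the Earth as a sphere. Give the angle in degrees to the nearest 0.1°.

Plate carrée maps x = Rλ, y = Rφ. The meridian scale is h = 1 and the parallel scale is k = 1/cos φ = sec φ.
At 31.7°: h = 1.000, k = 1.175; principal scales a = 1.175, b = 1.000.
sin(ω/2) = (a − b)/(a + b) = 0.1753/2.175 = 0.08061, so ω = 2 arcsin(0.08061) ≈ 9.2°.

9.2°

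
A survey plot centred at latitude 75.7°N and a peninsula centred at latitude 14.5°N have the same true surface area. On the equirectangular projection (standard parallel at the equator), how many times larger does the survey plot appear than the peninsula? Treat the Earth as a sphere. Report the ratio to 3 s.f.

3.92

In the plate carrée (x = Rλ, y = Rφ), meridians are true-scale (h = 1) and parallels are stretched by k = sec φ.
Areal scale at 75.7°: h·k = 1.000 × 4.049 = 4.049.
Areal scale at 14.5°: h·k = 1.000 × 1.033 = 1.033.
Ratio = 4.049/1.033 ≈ 3.92.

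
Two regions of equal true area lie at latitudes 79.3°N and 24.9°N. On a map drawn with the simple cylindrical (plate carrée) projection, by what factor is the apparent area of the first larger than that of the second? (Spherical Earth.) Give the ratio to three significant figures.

4.89

Plate carrée maps x = Rλ, y = Rφ. The meridian scale is h = 1 and the parallel scale is k = 1/cos φ = sec φ.
Areal scale at 79.3°: h·k = 1.000 × 5.386 = 5.386.
Areal scale at 24.9°: h·k = 1.000 × 1.102 = 1.102.
Ratio = 5.386/1.102 ≈ 4.89.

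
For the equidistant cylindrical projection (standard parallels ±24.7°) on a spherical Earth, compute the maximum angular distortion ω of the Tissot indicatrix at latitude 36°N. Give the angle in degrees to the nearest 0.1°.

6.6°

With standard parallel φ₀ = 24.7°, the equirectangular projection gives x = Rλ cos φ₀, y = Rφ, so h = 1 and k = cos 24.7° / cos φ.
At 36°: h = 1.000, k = 1.123; principal scales a = 1.123, b = 1.000.
sin(ω/2) = (a − b)/(a + b) = 0.1230/2.123 = 0.05793, so ω = 2 arcsin(0.05793) ≈ 6.6°.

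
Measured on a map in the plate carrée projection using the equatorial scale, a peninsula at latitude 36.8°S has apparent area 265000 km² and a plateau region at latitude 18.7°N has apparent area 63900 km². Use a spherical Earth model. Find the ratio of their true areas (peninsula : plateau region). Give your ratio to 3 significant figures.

Plate carrée has h = 1 and k = sec φ, giving areal scale sec φ; true area = (apparent area) · cos φ.
True area of peninsula: 265000 × cos(36.8°) = 265000 × 0.8007 = 212200 km².
True area of plateau region: 63900 × cos(18.7°) = 63900 × 0.9472 = 60530 km².
Ratio = 212200 / 60530 ≈ 3.51.

3.51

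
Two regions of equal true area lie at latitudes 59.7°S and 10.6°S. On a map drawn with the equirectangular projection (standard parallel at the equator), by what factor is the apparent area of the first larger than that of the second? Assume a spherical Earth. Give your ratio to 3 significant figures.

Plate carrée maps x = Rλ, y = Rφ. The meridian scale is h = 1 and the parallel scale is k = 1/cos φ = sec φ.
Areal scale at 59.7°: h·k = 1.000 × 1.982 = 1.982.
Areal scale at 10.6°: h·k = 1.000 × 1.017 = 1.017.
Ratio = 1.982/1.017 ≈ 1.95.

1.95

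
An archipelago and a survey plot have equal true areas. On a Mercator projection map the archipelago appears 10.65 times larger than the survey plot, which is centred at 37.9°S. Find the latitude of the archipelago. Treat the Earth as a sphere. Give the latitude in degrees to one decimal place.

76.0°

Mercator areal scale is sec²φ, so apparent-area ratio = sec²φ₁ / sec²φ₂ = cos²φ₂ / cos²φ₁.
cos²φ₂ / cos²φ₁ = 10.65  ⇒  cos φ₁ = cos 37.9° / √10.65 = 0.7891/3.263 = 0.2418.
φ₁ = arccos(0.2418) ≈ 76.0°.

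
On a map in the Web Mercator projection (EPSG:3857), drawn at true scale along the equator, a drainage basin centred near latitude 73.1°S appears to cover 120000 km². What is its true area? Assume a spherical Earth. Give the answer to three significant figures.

10100 km²

Mercator is conformal, so the point scale is isotropic: h = k = sec φ = 1/cos φ.
Areal scale = k² = sec²φ = 1/cos²(73.1°) = 1/0.2907² = 11.83.
True area = apparent / (areal scale) = 120000 / 11.83 ≈ 10100 km².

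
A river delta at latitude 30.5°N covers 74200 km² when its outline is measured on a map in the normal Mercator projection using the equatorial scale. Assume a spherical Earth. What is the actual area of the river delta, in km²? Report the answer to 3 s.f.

For Mercator, h = k = sec φ (a conformal cylindrical projection has a single point scale, 1/cos φ).
Areal scale = k² = sec²φ = 1/cos²(30.5°) = 1/0.8616² = 1.347.
True area = apparent / (areal scale) = 74200 / 1.347 ≈ 55100 km².

55100 km²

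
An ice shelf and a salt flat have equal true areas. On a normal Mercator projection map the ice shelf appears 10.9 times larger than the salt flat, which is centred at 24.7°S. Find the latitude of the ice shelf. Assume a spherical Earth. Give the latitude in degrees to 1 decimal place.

For equal true areas on Mercator, apparent areas scale as sec²φ, so the ratio is cos²φ₂ / cos²φ₁.
cos²φ₂ / cos²φ₁ = 10.9  ⇒  cos φ₁ = cos 24.7° / √10.9 = 0.9085/3.302 = 0.2752.
φ₁ = arccos(0.2752) ≈ 74.0°.

74.0°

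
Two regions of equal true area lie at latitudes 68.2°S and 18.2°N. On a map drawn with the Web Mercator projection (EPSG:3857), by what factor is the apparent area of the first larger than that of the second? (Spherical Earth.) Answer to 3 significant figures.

6.54

Mercator areal scale is sec²φ.
At 68.2°: sec²(68.2°) = 1/0.3714² = 7.251.
At 18.2°: sec²(18.2°) = 1/0.9500² = 1.108.
Ratio = 7.251/1.108 = cos²(18.2°)/cos²(68.2°) ≈ 6.54.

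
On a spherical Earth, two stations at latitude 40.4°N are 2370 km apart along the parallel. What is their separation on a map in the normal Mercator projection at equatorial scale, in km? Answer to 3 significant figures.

The Mercator projection is conformal; its linear scale factor is the same in every direction and equals sec φ = 1/cos φ.
Along the parallel, k = sec 40.4° = 1/0.7615 = 1.313.
Map distance = 2370 × 1.313 ≈ 3110 km.

3110 km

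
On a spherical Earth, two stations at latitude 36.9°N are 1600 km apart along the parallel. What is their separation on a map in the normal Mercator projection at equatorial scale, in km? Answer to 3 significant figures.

Mercator is conformal, so the point scale is isotropic: h = k = sec φ = 1/cos φ.
Along the parallel, k = sec 36.9° = 1/0.7997 = 1.250.
Map distance = 1600 × 1.250 ≈ 2000 km.

2000 km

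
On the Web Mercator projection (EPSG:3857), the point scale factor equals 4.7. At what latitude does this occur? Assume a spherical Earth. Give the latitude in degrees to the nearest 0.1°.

77.7°

Mercator scale is k = sec φ = 1/cos φ.
1/cos φ = 4.7  ⇒  cos φ = 0.2128  ⇒  φ = arccos(0.2128) ≈ 77.7°.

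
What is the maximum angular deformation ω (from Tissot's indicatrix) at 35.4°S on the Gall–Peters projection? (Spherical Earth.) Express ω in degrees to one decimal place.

16.2°

The Gall–Peters projection is cylindrical equal-area with φ₀ = 45°. Cylindrical equal-area (φ₀ = 45°): h = cos φ / cos 45° along meridians, k = cos 45° / cos φ along parallels; h·k = 1.
At 35.4°: h = 1.153, k = 0.8675; principal scales a = 1.153, b = 0.8675.
sin(ω/2) = (a − b)/(a + b) = 0.2853/2.020 = 0.1412, so ω = 2 arcsin(0.1412) ≈ 16.2°.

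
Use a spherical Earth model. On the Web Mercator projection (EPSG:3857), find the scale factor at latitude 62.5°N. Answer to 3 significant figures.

2.17

For Mercator, h = k = sec φ (a conformal cylindrical projection has a single point scale, 1/cos φ).
k = 1/cos 62.5° = 1/0.4617 = 2.166.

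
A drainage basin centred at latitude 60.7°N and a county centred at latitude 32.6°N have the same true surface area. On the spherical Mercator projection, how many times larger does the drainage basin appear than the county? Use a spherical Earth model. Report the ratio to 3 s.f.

2.96

Mercator areal scale is sec²φ.
At 60.7°: sec²(60.7°) = 1/0.4894² = 4.175.
At 32.6°: sec²(32.6°) = 1/0.8425² = 1.409.
Ratio = 4.175/1.409 = cos²(32.6°)/cos²(60.7°) ≈ 2.96.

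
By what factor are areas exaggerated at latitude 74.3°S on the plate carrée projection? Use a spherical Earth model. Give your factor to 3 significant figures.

Plate carrée maps x = Rλ, y = Rφ. The meridian scale is h = 1 and the parallel scale is k = 1/cos φ = sec φ.
Areal scale = h·k = 1 × sec φ; at 74.3°, h = 1.000, k = 3.695, so h·k = 3.695.

3.70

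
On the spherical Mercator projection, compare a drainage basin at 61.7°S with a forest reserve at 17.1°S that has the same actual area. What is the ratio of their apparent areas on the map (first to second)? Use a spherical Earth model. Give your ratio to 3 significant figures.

Mercator areal scale is sec²φ.
At 61.7°: sec²(61.7°) = 1/0.4741² = 4.449.
At 17.1°: sec²(17.1°) = 1/0.9558² = 1.095.
Ratio = 4.449/1.095 = cos²(17.1°)/cos²(61.7°) ≈ 4.06.

4.06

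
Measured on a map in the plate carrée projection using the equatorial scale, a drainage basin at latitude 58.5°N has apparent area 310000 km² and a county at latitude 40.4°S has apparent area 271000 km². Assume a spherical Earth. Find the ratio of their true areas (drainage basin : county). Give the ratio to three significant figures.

Plate carrée has h = 1 and k = sec φ, giving areal scale sec φ; true area = (apparent area) · cos φ.
True area of drainage basin: 310000 × cos(58.5°) = 310000 × 0.5225 = 162000 km².
True area of county: 271000 × cos(40.4°) = 271000 × 0.7615 = 206400 km².
Ratio = 162000 / 206400 ≈ 0.785.

0.785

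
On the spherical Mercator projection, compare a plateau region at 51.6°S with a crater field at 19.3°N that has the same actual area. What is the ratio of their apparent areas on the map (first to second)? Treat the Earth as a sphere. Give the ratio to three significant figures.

2.31

Mercator is conformal with k = sec φ, so areal scale = k² = sec²φ.
At 51.6°: sec²(51.6°) = 1/0.6211² = 2.592.
At 19.3°: sec²(19.3°) = 1/0.9438² = 1.123.
Ratio = 2.592/1.123 = cos²(19.3°)/cos²(51.6°) ≈ 2.31.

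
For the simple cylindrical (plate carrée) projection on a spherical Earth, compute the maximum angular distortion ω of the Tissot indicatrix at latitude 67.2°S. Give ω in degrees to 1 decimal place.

Plate carrée maps x = Rλ, y = Rφ. The meridian scale is h = 1 and the parallel scale is k = 1/cos φ = sec φ.
At 67.2°: h = 1.000, k = 2.581; principal scales a = 2.581, b = 1.000.
sin(ω/2) = (a − b)/(a + b) = 1.581/3.581 = 0.4414, so ω = 2 arcsin(0.4414) ≈ 52.4°.

52.4°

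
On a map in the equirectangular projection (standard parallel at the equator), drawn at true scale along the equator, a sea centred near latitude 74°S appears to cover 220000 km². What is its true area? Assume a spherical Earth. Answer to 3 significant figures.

Plate carrée maps x = Rλ, y = Rφ. The meridian scale is h = 1 and the parallel scale is k = 1/cos φ = sec φ.
Areal scale = h·k = 1 × sec φ; at 74°, h = 1.000, k = 3.628, so h·k = 3.628.
True area = apparent / (areal scale) = 220000 / 3.628 ≈ 60600 km².

60600 km²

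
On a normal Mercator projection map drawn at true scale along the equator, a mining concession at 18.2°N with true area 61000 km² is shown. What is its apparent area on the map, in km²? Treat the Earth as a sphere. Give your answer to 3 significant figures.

For Mercator, h = k = sec φ (a conformal cylindrical projection has a single point scale, 1/cos φ).
Areal scale = k² = sec²φ = 1/cos²(18.2°) = 1/0.9500² = 1.108.
Apparent area = 61000 × 1.108 ≈ 67600 km².

67600 km²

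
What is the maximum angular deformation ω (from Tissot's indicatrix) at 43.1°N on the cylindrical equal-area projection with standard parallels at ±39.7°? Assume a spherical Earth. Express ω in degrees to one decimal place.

6.0°

For cylindrical equal-area with standard parallel φ₀, h = cos φ / cos φ₀ and k = cos φ₀ / cos φ, so h·k = 1.
At 43.1°: h = 0.9490, k = 1.054; principal scales a = 1.054, b = 0.9490.
sin(ω/2) = (a − b)/(a + b) = 0.1047/2.003 = 0.05230, so ω = 2 arcsin(0.05230) ≈ 6.0°.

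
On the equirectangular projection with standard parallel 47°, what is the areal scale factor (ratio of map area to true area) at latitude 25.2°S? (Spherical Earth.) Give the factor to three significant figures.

In the equirectangular projection with standard parallel φ₀ = 47° (x = Rλ cos φ₀, y = Rφ), meridians are true-scale (h = 1) and the parallel scale is k = cos φ₀ / cos φ.
Areal scale = h·k = 1 × cos φ₀ / cos φ; at 25.2°, h = 1.000, k = 0.7537, so h·k = 0.7537.

0.754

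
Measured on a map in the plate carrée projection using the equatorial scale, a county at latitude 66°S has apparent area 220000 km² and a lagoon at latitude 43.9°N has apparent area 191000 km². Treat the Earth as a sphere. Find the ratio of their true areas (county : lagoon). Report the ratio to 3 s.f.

0.650

On the plate carrée, areal scale = h·k = 1 × sec φ, so true area = apparent × cos φ.
True area of county: 220000 × cos(66°) = 220000 × 0.4067 = 89480 km².
True area of lagoon: 191000 × cos(43.9°) = 191000 × 0.7206 = 137600 km².
Ratio = 89480 / 137600 ≈ 0.650.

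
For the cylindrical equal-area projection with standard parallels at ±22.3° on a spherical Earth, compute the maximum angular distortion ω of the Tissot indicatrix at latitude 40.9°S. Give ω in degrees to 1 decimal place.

23.0°

Cylindrical equal-area (φ₀ = 22.3°): h = cos φ / cos 22.3° along meridians, k = cos 22.3° / cos φ along parallels; h·k = 1.
At 40.9°: h = 0.8170, k = 1.224; principal scales a = 1.224, b = 0.8170.
sin(ω/2) = (a − b)/(a + b) = 0.4071/2.041 = 0.1995, so ω = 2 arcsin(0.1995) ≈ 23.0°.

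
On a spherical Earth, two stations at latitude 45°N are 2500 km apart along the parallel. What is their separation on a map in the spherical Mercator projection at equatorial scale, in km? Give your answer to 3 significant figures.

3540 km

The Mercator projection is conformal; its linear scale factor is the same in every direction and equals sec φ = 1/cos φ.
Along the parallel, k = sec 45° = 1/0.7071 = 1.414.
Map distance = 2500 × 1.414 ≈ 3540 km.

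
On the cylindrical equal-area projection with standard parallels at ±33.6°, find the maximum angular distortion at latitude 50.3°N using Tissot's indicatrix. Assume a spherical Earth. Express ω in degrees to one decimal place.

30.1°

For cylindrical equal-area with standard parallel φ₀, h = cos φ / cos φ₀ and k = cos φ₀ / cos φ, so h·k = 1.
At 50.3°: h = 0.7669, k = 1.304; principal scales a = 1.304, b = 0.7669.
sin(ω/2) = (a − b)/(a + b) = 0.5370/2.071 = 0.2593, so ω = 2 arcsin(0.2593) ≈ 30.1°.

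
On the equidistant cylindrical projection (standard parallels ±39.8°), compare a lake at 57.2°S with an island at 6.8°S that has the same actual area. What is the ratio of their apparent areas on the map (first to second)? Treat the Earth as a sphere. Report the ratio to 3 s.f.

1.83

In the equirectangular projection with standard parallel φ₀ = 39.8° (x = Rλ cos φ₀, y = Rφ), meridians are true-scale (h = 1) and the parallel scale is k = cos φ₀ / cos φ.
Areal scale at 57.2°: h·k = 1.000 × 1.418 = 1.418.
Areal scale at 6.8°: h·k = 1.000 × 0.7737 = 0.7737.
Ratio = 1.418/0.7737 ≈ 1.83.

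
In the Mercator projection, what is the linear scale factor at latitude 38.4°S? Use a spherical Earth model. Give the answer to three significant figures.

1.28

For Mercator, h = k = sec φ (a conformal cylindrical projection has a single point scale, 1/cos φ).
k = 1/cos 38.4° = 1/0.7837 = 1.276.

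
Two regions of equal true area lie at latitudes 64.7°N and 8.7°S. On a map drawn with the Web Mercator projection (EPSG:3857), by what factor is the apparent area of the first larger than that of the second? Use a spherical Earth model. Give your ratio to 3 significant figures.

On Mercator, area is exaggerated by sec²φ = 1/cos²φ.
At 64.7°: sec²(64.7°) = 1/0.4274² = 5.475.
At 8.7°: sec²(8.7°) = 1/0.9885² = 1.023.
Ratio = 5.475/1.023 = cos²(8.7°)/cos²(64.7°) ≈ 5.35.

5.35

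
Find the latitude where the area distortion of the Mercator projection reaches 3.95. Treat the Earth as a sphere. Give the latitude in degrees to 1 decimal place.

59.8°

Mercator areal scale is sec²φ.
sec²φ = 3.95  ⇒  cos²φ = 0.2532  ⇒  cos φ = 0.5032.
φ = arccos(0.5032) ≈ 59.8°.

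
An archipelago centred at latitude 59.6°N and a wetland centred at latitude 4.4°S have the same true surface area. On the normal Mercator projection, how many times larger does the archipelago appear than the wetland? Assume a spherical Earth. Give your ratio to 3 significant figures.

3.88

On Mercator, area is exaggerated by sec²φ = 1/cos²φ.
At 59.6°: sec²(59.6°) = 1/0.5060² = 3.905.
At 4.4°: sec²(4.4°) = 1/0.9971² = 1.006.
Ratio = 3.905/1.006 = cos²(4.4°)/cos²(59.6°) ≈ 3.88.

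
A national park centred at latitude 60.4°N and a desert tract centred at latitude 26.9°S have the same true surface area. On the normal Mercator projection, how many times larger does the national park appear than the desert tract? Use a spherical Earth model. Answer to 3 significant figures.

3.26

Mercator areal scale is sec²φ.
At 60.4°: sec²(60.4°) = 1/0.4939² = 4.099.
At 26.9°: sec²(26.9°) = 1/0.8918² = 1.257.
Ratio = 4.099/1.257 = cos²(26.9°)/cos²(60.4°) ≈ 3.26.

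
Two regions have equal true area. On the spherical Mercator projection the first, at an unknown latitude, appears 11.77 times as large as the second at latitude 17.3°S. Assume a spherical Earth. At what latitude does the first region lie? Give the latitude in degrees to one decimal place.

73.8°

For equal true areas on Mercator, apparent areas scale as sec²φ, so the ratio is cos²φ₂ / cos²φ₁.
cos²φ₂ / cos²φ₁ = 11.77  ⇒  cos φ₁ = cos 17.3° / √11.77 = 0.9548/3.431 = 0.2783.
φ₁ = arccos(0.2783) ≈ 73.8°.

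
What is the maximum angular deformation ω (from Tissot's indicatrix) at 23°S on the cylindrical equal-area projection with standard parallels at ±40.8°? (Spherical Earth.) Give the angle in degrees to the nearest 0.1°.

22.3°

For cylindrical equal-area with standard parallel φ₀, h = cos φ / cos φ₀ and k = cos φ₀ / cos φ, so h·k = 1.
At 23°: h = 1.216, k = 0.8224; principal scales a = 1.216, b = 0.8224.
sin(ω/2) = (a − b)/(a + b) = 0.3936/2.038 = 0.1931, so ω = 2 arcsin(0.1931) ≈ 22.3°.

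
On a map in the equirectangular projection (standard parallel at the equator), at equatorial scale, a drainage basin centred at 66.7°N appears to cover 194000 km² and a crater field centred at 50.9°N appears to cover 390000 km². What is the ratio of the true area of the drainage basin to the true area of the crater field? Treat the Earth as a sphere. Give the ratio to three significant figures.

0.312

On the plate carrée, areal scale = h·k = 1 × sec φ, so true area = apparent × cos φ.
True area of drainage basin: 194000 × cos(66.7°) = 194000 × 0.3955 = 76740 km².
True area of crater field: 390000 × cos(50.9°) = 390000 × 0.6307 = 246000 km².
Ratio = 76740 / 246000 ≈ 0.312.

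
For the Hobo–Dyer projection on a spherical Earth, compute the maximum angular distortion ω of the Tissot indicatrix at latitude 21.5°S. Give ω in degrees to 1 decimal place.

Hobo–Dyer is a cylindrical equal-area projection with standard parallels at ±37.5°. A cylindrical equal-area projection with standard parallel φ₀ has meridian scale h = cos φ / cos φ₀ and parallel scale k = cos φ₀ / cos φ (so areas are preserved, h·k = 1).
At 21.5°: h = 1.173, k = 0.8527; principal scales a = 1.173, b = 0.8527.
sin(ω/2) = (a − b)/(a + b) = 0.3201/2.025 = 0.1580, so ω = 2 arcsin(0.1580) ≈ 18.2°.

18.2°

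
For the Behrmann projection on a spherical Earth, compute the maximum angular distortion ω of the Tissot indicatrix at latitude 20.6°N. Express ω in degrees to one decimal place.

8.9°

Behrmann is a cylindrical equal-area projection with standard parallels at ±30°. A cylindrical equal-area projection with standard parallel φ₀ has meridian scale h = cos φ / cos φ₀ and parallel scale k = cos φ₀ / cos φ (so areas are preserved, h·k = 1).
At 20.6°: h = 1.081, k = 0.9252; principal scales a = 1.081, b = 0.9252.
sin(ω/2) = (a − b)/(a + b) = 0.1557/2.006 = 0.07761, so ω = 2 arcsin(0.07761) ≈ 8.9°.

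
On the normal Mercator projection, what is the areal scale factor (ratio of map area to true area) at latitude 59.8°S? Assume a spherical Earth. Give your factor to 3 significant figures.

For Mercator, h = k = sec φ (a conformal cylindrical projection has a single point scale, 1/cos φ).
Areal scale = k² = sec²φ = 1/cos²(59.8°) = 1/0.5030² = 3.952.

3.95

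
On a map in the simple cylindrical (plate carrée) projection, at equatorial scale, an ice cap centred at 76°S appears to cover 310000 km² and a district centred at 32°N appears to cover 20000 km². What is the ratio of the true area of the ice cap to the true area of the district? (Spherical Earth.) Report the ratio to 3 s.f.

4.42

On the plate carrée, areal scale = h·k = 1 × sec φ, so true area = apparent × cos φ.
True area of ice cap: 310000 × cos(76°) = 310000 × 0.2419 = 75000 km².
True area of district: 20000 × cos(32°) = 20000 × 0.8480 = 16960 km².
Ratio = 75000 / 16960 ≈ 4.42.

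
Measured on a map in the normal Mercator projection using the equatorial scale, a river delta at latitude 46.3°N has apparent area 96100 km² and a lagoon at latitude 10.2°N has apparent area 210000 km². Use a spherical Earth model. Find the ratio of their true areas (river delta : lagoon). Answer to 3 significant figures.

Since Mercator area scale is 1/cos²φ, the true area equals the apparent area multiplied by cos²φ.
True area of river delta: 96100 × cos²(46.3°) = 96100 × 0.4773 = 45870 km².
True area of lagoon: 210000 × cos²(10.2°) = 210000 × 0.9686 = 203400 km².
Ratio = 45870 / 203400 ≈ 0.226.

0.226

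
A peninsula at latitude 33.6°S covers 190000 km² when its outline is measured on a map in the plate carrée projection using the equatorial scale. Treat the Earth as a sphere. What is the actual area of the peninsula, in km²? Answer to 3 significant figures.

For the equirectangular projection with φ₀ = 0 (plate carrée), h = 1 along meridians and k = sec φ along parallels.
Areal scale = h·k = 1 × sec φ; at 33.6°, h = 1.000, k = 1.201, so h·k = 1.201.
True area = apparent / (areal scale) = 190000 / 1.201 ≈ 158000 km².

158000 km²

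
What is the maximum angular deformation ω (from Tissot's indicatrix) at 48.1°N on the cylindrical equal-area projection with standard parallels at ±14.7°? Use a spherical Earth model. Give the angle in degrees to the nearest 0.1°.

41.5°

A cylindrical equal-area projection with standard parallel φ₀ has meridian scale h = cos φ / cos φ₀ and parallel scale k = cos φ₀ / cos φ (so areas are preserved, h·k = 1).
At 48.1°: h = 0.6904, k = 1.448; principal scales a = 1.448, b = 0.6904.
sin(ω/2) = (a − b)/(a + b) = 0.7579/2.139 = 0.3544, so ω = 2 arcsin(0.3544) ≈ 41.5°.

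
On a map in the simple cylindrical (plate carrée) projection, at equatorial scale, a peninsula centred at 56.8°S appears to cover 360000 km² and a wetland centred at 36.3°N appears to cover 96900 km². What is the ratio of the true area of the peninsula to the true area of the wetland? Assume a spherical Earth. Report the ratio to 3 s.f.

On the plate carrée, areal scale = h·k = 1 × sec φ, so true area = apparent × cos φ.
True area of peninsula: 360000 × cos(56.8°) = 360000 × 0.5476 = 197100 km².
True area of wetland: 96900 × cos(36.3°) = 96900 × 0.8059 = 78090 km².
Ratio = 197100 / 78090 ≈ 2.52.

2.52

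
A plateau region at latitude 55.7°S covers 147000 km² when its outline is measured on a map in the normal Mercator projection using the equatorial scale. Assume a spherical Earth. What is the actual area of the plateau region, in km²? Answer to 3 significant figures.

46700 km²

The Mercator projection is conformal; its linear scale factor is the same in every direction and equals sec φ = 1/cos φ.
Areal scale = k² = sec²φ = 1/cos²(55.7°) = 1/0.5635² = 3.149.
True area = apparent / (areal scale) = 147000 / 3.149 ≈ 46700 km².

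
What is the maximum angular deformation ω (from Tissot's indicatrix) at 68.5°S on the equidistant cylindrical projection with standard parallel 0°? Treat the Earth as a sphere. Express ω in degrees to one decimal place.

55.2°

For the equirectangular projection with φ₀ = 0 (plate carrée), h = 1 along meridians and k = sec φ along parallels.
At 68.5°: h = 1.000, k = 2.729; principal scales a = 2.729, b = 1.000.
sin(ω/2) = (a − b)/(a + b) = 1.729/3.729 = 0.4636, so ω = 2 arcsin(0.4636) ≈ 55.2°.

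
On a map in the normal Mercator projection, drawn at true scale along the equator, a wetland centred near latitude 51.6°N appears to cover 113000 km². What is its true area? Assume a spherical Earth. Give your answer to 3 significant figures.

43600 km²

The Mercator projection is conformal; its linear scale factor is the same in every direction and equals sec φ = 1/cos φ.
Areal scale = k² = sec²φ = 1/cos²(51.6°) = 1/0.6211² = 2.592.
True area = apparent / (areal scale) = 113000 / 2.592 ≈ 43600 km².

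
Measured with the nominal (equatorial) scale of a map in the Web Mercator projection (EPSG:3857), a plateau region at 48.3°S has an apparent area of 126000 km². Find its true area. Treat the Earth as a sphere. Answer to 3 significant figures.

For Mercator, h = k = sec φ (a conformal cylindrical projection has a single point scale, 1/cos φ).
Areal scale = k² = sec²φ = 1/cos²(48.3°) = 1/0.6652² = 2.260.
True area = apparent / (areal scale) = 126000 / 2.260 ≈ 55800 km².

55800 km²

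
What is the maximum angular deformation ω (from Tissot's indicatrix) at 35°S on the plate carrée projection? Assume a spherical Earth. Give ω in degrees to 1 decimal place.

In the plate carrée (x = Rλ, y = Rφ), meridians are true-scale (h = 1) and parallels are stretched by k = sec φ.
At 35°: h = 1.000, k = 1.221; principal scales a = 1.221, b = 1.000.
sin(ω/2) = (a − b)/(a + b) = 0.2208/2.221 = 0.09941, so ω = 2 arcsin(0.09941) ≈ 11.4°.

11.4°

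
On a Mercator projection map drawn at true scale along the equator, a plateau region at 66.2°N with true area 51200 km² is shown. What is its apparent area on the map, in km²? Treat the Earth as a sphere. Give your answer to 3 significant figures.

For Mercator, h = k = sec φ (a conformal cylindrical projection has a single point scale, 1/cos φ).
Areal scale = k² = sec²φ = 1/cos²(66.2°) = 1/0.4035² = 6.141.
Apparent area = 51200 × 6.141 ≈ 314000 km².

314000 km²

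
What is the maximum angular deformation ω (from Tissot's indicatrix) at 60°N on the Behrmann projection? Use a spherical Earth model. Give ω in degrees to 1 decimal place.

The Behrmann projection is cylindrical equal-area with φ₀ = 30°. Cylindrical equal-area (φ₀ = 30°): h = cos φ / cos 30° along meridians, k = cos 30° / cos φ along parallels; h·k = 1.
At 60°: h = 0.5774, k = 1.732; principal scales a = 1.732, b = 0.5774.
sin(ω/2) = (a − b)/(a + b) = 1.155/2.309 = 0.5000, so ω = 2 arcsin(0.5000) ≈ 60.0°.

60.0°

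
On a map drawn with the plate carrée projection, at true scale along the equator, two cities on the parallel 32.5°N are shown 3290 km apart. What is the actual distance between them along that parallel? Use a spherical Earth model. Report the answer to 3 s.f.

Plate carrée maps x = Rλ, y = Rφ. The meridian scale is h = 1 and the parallel scale is k = 1/cos φ = sec φ.
Along the parallel at 32.5°, map distances are exaggerated by k = sec 32.5° = 1.186.
True distance = 3290 / 1.186 = 3290 × cos 32.5° ≈ 2770 km.

2770 km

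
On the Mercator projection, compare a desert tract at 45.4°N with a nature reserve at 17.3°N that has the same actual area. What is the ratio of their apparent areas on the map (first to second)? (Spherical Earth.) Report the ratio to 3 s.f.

1.85

Mercator is conformal with k = sec φ, so areal scale = k² = sec²φ.
At 45.4°: sec²(45.4°) = 1/0.7022² = 2.028.
At 17.3°: sec²(17.3°) = 1/0.9548² = 1.097.
Ratio = 2.028/1.097 = cos²(17.3°)/cos²(45.4°) ≈ 1.85.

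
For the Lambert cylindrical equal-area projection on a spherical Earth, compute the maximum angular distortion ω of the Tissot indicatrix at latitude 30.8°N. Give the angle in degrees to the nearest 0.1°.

The Lambert cylindrical equal-area projection is the cylindrical equal-area projection with its standard parallel at the equator (φ₀ = 0). For cylindrical equal-area with standard parallel φ₀, h = cos φ / cos φ₀ and k = cos φ₀ / cos φ, so h·k = 1.
At 30.8°: h = 0.8590, k = 1.164; principal scales a = 1.164, b = 0.8590.
sin(ω/2) = (a − b)/(a + b) = 0.3052/2.023 = 0.1509, so ω = 2 arcsin(0.1509) ≈ 17.4°.

17.4°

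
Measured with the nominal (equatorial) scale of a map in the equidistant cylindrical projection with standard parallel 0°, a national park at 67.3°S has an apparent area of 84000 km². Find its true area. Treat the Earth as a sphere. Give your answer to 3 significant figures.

Plate carrée maps x = Rλ, y = Rφ. The meridian scale is h = 1 and the parallel scale is k = 1/cos φ = sec φ.
Areal scale = h·k = 1 × sec φ; at 67.3°, h = 1.000, k = 2.591, so h·k = 2.591.
True area = apparent / (areal scale) = 84000 / 2.591 ≈ 32400 km².

32400 km²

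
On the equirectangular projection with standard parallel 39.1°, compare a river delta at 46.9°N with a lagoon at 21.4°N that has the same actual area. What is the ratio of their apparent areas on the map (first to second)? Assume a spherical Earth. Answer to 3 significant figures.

With standard parallel φ₀ = 39.1°, the equirectangular projection gives x = Rλ cos φ₀, y = Rφ, so h = 1 and k = cos 39.1° / cos φ.
Areal scale at 46.9°: h·k = 1.000 × 1.136 = 1.136.
Areal scale at 21.4°: h·k = 1.000 × 0.8335 = 0.8335.
Ratio = 1.136/0.8335 ≈ 1.36.

1.36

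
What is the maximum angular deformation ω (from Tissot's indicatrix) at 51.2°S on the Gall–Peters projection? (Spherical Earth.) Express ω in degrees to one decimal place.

13.8°

The Gall–Peters projection is cylindrical equal-area with φ₀ = 45°. A cylindrical equal-area projection with standard parallel φ₀ has meridian scale h = cos φ / cos φ₀ and parallel scale k = cos φ₀ / cos φ (so areas are preserved, h·k = 1).
At 51.2°: h = 0.8862, k = 1.128; principal scales a = 1.128, b = 0.8862.
sin(ω/2) = (a − b)/(a + b) = 0.2423/2.015 = 0.1203, so ω = 2 arcsin(0.1203) ≈ 13.8°.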